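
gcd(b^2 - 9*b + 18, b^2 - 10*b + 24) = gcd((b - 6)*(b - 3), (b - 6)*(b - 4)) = b - 6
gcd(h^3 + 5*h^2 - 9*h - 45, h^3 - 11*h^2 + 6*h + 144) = h + 3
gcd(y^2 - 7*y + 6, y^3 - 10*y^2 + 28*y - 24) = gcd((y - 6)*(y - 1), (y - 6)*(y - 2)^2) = y - 6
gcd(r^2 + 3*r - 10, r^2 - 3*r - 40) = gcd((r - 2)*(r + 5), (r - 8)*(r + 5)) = r + 5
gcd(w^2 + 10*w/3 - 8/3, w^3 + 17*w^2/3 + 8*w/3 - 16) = w + 4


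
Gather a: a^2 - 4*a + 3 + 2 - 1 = a^2 - 4*a + 4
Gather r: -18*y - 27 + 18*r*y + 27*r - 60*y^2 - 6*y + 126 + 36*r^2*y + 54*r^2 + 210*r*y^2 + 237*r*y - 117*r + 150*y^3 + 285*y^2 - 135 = r^2*(36*y + 54) + r*(210*y^2 + 255*y - 90) + 150*y^3 + 225*y^2 - 24*y - 36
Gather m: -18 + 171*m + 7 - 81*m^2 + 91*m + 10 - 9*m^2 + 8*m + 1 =-90*m^2 + 270*m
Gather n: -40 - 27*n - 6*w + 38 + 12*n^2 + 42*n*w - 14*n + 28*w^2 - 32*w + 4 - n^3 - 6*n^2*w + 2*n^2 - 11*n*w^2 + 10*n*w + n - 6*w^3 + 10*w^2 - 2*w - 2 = -n^3 + n^2*(14 - 6*w) + n*(-11*w^2 + 52*w - 40) - 6*w^3 + 38*w^2 - 40*w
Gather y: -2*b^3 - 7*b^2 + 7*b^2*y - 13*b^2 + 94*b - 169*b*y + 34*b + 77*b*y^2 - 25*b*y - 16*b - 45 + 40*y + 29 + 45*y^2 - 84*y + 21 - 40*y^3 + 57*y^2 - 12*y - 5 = -2*b^3 - 20*b^2 + 112*b - 40*y^3 + y^2*(77*b + 102) + y*(7*b^2 - 194*b - 56)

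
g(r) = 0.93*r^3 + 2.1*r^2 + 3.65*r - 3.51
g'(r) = 2.79*r^2 + 4.2*r + 3.65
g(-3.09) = -22.18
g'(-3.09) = 17.31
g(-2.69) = -16.24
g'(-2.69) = 12.54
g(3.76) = 89.34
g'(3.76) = 58.89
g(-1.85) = -8.96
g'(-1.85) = 5.43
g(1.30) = 6.83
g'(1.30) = 13.83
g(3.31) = 65.31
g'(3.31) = 48.12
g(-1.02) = -6.04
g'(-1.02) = 2.27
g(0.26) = -2.40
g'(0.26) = 4.93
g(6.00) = 294.87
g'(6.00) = 129.29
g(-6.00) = -150.69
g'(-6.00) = 78.89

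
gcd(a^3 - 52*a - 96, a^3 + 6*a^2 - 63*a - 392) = a - 8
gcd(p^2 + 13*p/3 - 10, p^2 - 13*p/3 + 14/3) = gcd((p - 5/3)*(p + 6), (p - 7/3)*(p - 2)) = 1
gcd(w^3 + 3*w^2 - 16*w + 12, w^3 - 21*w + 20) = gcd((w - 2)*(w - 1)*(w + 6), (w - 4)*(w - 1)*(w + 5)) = w - 1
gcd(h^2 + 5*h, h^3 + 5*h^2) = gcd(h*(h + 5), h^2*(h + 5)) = h^2 + 5*h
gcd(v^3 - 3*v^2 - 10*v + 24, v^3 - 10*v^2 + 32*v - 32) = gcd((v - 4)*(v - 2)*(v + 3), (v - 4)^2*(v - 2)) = v^2 - 6*v + 8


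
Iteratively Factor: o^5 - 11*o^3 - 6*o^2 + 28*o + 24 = (o + 2)*(o^4 - 2*o^3 - 7*o^2 + 8*o + 12) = (o + 2)^2*(o^3 - 4*o^2 + o + 6) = (o - 3)*(o + 2)^2*(o^2 - o - 2) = (o - 3)*(o + 1)*(o + 2)^2*(o - 2)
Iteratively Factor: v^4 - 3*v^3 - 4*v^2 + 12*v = (v)*(v^3 - 3*v^2 - 4*v + 12) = v*(v - 2)*(v^2 - v - 6) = v*(v - 3)*(v - 2)*(v + 2)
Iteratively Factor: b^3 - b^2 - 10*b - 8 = (b + 2)*(b^2 - 3*b - 4) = (b + 1)*(b + 2)*(b - 4)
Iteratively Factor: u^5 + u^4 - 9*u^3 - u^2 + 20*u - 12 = (u - 2)*(u^4 + 3*u^3 - 3*u^2 - 7*u + 6) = (u - 2)*(u - 1)*(u^3 + 4*u^2 + u - 6) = (u - 2)*(u - 1)^2*(u^2 + 5*u + 6) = (u - 2)*(u - 1)^2*(u + 3)*(u + 2)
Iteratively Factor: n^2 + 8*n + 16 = (n + 4)*(n + 4)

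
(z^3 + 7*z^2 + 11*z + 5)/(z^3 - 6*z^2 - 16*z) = (z^3 + 7*z^2 + 11*z + 5)/(z*(z^2 - 6*z - 16))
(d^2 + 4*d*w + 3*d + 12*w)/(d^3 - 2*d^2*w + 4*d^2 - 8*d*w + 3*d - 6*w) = (-d - 4*w)/(-d^2 + 2*d*w - d + 2*w)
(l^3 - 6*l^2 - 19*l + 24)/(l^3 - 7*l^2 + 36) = (l^3 - 6*l^2 - 19*l + 24)/(l^3 - 7*l^2 + 36)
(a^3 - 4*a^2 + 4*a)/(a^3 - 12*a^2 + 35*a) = (a^2 - 4*a + 4)/(a^2 - 12*a + 35)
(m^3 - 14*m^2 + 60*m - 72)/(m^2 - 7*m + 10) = (m^2 - 12*m + 36)/(m - 5)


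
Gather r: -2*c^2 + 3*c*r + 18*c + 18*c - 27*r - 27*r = -2*c^2 + 36*c + r*(3*c - 54)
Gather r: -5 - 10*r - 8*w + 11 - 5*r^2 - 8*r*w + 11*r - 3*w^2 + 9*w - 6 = -5*r^2 + r*(1 - 8*w) - 3*w^2 + w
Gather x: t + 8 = t + 8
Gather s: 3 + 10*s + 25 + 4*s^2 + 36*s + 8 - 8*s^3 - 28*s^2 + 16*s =-8*s^3 - 24*s^2 + 62*s + 36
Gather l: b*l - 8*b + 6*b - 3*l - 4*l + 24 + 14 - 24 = -2*b + l*(b - 7) + 14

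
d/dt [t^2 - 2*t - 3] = 2*t - 2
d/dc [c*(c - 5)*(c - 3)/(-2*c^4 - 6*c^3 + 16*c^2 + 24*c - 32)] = (c^6 - 16*c^5 + 29*c^4 + 114*c^3 - 264*c^2 + 256*c - 240)/(2*(c^8 + 6*c^7 - 7*c^6 - 72*c^5 + 24*c^4 + 288*c^3 - 112*c^2 - 384*c + 256))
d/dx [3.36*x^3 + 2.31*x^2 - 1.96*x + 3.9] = 10.08*x^2 + 4.62*x - 1.96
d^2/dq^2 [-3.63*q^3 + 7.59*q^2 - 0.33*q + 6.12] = 15.18 - 21.78*q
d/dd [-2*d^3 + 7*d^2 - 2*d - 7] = -6*d^2 + 14*d - 2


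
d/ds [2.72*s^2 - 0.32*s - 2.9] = 5.44*s - 0.32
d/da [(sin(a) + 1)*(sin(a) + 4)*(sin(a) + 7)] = 3*(sin(a)^2 + 8*sin(a) + 13)*cos(a)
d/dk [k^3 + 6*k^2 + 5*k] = 3*k^2 + 12*k + 5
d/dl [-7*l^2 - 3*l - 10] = -14*l - 3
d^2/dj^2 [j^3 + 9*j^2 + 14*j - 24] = 6*j + 18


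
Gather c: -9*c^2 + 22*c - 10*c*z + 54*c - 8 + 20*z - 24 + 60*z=-9*c^2 + c*(76 - 10*z) + 80*z - 32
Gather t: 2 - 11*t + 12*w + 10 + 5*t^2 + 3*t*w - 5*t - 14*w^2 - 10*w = 5*t^2 + t*(3*w - 16) - 14*w^2 + 2*w + 12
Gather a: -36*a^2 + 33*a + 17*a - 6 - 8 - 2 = -36*a^2 + 50*a - 16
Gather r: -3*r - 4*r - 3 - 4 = -7*r - 7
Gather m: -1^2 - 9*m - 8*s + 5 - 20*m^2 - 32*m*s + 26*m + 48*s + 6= -20*m^2 + m*(17 - 32*s) + 40*s + 10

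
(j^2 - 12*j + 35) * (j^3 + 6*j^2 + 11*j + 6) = j^5 - 6*j^4 - 26*j^3 + 84*j^2 + 313*j + 210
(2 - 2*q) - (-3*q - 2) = q + 4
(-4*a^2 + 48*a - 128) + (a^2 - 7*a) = -3*a^2 + 41*a - 128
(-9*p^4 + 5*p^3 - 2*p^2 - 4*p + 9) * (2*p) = -18*p^5 + 10*p^4 - 4*p^3 - 8*p^2 + 18*p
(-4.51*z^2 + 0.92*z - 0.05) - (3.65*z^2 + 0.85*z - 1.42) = -8.16*z^2 + 0.0700000000000001*z + 1.37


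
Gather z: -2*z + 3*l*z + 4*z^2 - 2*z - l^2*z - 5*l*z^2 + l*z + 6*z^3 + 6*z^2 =6*z^3 + z^2*(10 - 5*l) + z*(-l^2 + 4*l - 4)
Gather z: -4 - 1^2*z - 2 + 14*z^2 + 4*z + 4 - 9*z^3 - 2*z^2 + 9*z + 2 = -9*z^3 + 12*z^2 + 12*z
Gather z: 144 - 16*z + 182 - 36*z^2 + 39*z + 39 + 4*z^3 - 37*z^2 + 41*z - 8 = 4*z^3 - 73*z^2 + 64*z + 357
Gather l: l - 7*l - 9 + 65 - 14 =42 - 6*l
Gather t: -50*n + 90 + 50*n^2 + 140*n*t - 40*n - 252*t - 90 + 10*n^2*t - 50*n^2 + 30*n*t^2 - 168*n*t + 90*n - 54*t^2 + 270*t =t^2*(30*n - 54) + t*(10*n^2 - 28*n + 18)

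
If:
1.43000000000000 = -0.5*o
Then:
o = -2.86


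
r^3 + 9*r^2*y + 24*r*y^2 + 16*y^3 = (r + y)*(r + 4*y)^2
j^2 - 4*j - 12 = (j - 6)*(j + 2)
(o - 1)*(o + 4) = o^2 + 3*o - 4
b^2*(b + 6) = b^3 + 6*b^2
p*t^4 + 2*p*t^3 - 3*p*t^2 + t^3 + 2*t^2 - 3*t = t*(t - 1)*(t + 3)*(p*t + 1)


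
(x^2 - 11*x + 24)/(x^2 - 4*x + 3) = (x - 8)/(x - 1)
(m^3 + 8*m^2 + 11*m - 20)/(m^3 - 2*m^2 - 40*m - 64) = (m^2 + 4*m - 5)/(m^2 - 6*m - 16)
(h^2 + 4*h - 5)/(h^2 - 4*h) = (h^2 + 4*h - 5)/(h*(h - 4))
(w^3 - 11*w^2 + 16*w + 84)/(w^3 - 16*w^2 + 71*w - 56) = (w^2 - 4*w - 12)/(w^2 - 9*w + 8)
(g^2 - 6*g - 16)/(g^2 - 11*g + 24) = (g + 2)/(g - 3)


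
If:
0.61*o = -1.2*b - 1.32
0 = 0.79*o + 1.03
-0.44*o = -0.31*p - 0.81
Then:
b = -0.44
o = -1.30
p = -4.46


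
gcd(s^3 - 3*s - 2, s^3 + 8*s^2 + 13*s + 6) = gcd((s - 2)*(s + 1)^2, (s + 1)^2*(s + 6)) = s^2 + 2*s + 1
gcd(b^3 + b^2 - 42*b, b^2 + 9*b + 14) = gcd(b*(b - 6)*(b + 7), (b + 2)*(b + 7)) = b + 7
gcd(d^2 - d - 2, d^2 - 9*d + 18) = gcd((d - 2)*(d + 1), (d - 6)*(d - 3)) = 1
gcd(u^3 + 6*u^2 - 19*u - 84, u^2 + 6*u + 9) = u + 3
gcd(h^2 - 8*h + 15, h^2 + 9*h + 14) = 1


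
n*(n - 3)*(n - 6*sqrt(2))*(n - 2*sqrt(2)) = n^4 - 8*sqrt(2)*n^3 - 3*n^3 + 24*n^2 + 24*sqrt(2)*n^2 - 72*n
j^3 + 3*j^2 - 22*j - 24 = (j - 4)*(j + 1)*(j + 6)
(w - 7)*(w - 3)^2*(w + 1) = w^4 - 12*w^3 + 38*w^2 - 12*w - 63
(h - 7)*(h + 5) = h^2 - 2*h - 35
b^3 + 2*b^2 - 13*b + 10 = (b - 2)*(b - 1)*(b + 5)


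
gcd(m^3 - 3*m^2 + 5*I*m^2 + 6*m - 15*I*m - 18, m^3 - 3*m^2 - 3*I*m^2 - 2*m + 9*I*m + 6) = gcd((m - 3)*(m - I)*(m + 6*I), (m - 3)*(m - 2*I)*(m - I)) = m^2 + m*(-3 - I) + 3*I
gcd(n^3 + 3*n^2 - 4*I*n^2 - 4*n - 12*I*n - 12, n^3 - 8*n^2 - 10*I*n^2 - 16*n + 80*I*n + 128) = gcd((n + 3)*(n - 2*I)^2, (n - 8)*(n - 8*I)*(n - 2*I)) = n - 2*I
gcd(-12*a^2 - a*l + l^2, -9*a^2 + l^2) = 3*a + l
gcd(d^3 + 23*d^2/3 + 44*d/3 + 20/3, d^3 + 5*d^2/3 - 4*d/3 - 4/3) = d^2 + 8*d/3 + 4/3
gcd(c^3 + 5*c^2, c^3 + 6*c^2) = c^2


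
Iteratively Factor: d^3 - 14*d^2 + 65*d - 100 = (d - 5)*(d^2 - 9*d + 20) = (d - 5)^2*(d - 4)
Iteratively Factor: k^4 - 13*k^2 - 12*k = (k + 3)*(k^3 - 3*k^2 - 4*k) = (k - 4)*(k + 3)*(k^2 + k) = k*(k - 4)*(k + 3)*(k + 1)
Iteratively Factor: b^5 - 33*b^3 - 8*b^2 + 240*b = (b - 5)*(b^4 + 5*b^3 - 8*b^2 - 48*b) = (b - 5)*(b + 4)*(b^3 + b^2 - 12*b) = (b - 5)*(b + 4)^2*(b^2 - 3*b) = (b - 5)*(b - 3)*(b + 4)^2*(b)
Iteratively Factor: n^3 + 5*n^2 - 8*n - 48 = (n + 4)*(n^2 + n - 12) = (n - 3)*(n + 4)*(n + 4)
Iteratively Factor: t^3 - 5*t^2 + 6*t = (t - 2)*(t^2 - 3*t) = t*(t - 2)*(t - 3)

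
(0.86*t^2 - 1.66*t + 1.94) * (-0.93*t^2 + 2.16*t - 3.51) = -0.7998*t^4 + 3.4014*t^3 - 8.4084*t^2 + 10.017*t - 6.8094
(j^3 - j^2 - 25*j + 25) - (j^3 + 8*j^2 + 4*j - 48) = -9*j^2 - 29*j + 73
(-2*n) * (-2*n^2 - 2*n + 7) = 4*n^3 + 4*n^2 - 14*n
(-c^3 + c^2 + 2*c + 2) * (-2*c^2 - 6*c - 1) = 2*c^5 + 4*c^4 - 9*c^3 - 17*c^2 - 14*c - 2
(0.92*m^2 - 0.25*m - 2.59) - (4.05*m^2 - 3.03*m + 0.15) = -3.13*m^2 + 2.78*m - 2.74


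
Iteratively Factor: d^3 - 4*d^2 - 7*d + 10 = (d - 1)*(d^2 - 3*d - 10) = (d - 1)*(d + 2)*(d - 5)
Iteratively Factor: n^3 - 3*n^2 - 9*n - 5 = (n + 1)*(n^2 - 4*n - 5) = (n - 5)*(n + 1)*(n + 1)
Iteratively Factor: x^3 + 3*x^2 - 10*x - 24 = (x + 4)*(x^2 - x - 6) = (x + 2)*(x + 4)*(x - 3)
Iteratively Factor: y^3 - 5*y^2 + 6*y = (y)*(y^2 - 5*y + 6) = y*(y - 2)*(y - 3)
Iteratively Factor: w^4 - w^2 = (w)*(w^3 - w) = w^2*(w^2 - 1) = w^2*(w - 1)*(w + 1)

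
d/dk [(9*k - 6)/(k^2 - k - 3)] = 3*(-3*k^2 + 4*k - 11)/(k^4 - 2*k^3 - 5*k^2 + 6*k + 9)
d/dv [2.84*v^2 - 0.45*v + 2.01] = 5.68*v - 0.45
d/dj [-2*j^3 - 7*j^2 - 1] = 2*j*(-3*j - 7)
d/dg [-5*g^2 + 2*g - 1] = 2 - 10*g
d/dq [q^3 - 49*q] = 3*q^2 - 49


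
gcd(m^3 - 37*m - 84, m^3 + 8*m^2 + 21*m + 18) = m + 3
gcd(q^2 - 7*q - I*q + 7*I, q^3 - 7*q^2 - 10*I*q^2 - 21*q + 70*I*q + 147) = q - 7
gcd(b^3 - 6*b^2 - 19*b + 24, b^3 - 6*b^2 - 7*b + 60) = b + 3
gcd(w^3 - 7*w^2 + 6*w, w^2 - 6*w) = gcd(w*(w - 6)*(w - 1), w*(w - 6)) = w^2 - 6*w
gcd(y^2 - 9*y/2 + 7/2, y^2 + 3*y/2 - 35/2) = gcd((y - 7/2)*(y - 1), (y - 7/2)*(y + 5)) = y - 7/2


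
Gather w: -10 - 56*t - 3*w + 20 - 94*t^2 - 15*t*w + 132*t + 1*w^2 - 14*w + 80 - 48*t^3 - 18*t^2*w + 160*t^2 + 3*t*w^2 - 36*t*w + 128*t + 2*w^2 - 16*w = -48*t^3 + 66*t^2 + 204*t + w^2*(3*t + 3) + w*(-18*t^2 - 51*t - 33) + 90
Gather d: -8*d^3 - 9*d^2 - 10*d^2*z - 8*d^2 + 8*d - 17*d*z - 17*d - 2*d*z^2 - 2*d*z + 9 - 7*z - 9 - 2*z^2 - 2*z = -8*d^3 + d^2*(-10*z - 17) + d*(-2*z^2 - 19*z - 9) - 2*z^2 - 9*z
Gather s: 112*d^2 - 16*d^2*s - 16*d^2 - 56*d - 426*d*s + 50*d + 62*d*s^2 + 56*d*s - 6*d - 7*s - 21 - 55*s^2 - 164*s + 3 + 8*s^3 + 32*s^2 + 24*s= 96*d^2 - 12*d + 8*s^3 + s^2*(62*d - 23) + s*(-16*d^2 - 370*d - 147) - 18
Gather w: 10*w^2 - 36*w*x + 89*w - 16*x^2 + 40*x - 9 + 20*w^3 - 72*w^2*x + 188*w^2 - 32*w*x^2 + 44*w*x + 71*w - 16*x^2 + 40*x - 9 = 20*w^3 + w^2*(198 - 72*x) + w*(-32*x^2 + 8*x + 160) - 32*x^2 + 80*x - 18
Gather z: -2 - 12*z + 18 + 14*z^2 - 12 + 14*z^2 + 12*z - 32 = 28*z^2 - 28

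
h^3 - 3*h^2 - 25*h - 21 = (h - 7)*(h + 1)*(h + 3)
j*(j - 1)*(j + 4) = j^3 + 3*j^2 - 4*j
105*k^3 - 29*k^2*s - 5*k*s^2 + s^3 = (-7*k + s)*(-3*k + s)*(5*k + s)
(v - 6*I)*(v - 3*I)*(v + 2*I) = v^3 - 7*I*v^2 - 36*I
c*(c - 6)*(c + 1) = c^3 - 5*c^2 - 6*c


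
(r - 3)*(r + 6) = r^2 + 3*r - 18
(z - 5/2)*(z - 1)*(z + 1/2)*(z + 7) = z^4 + 4*z^3 - 81*z^2/4 + 13*z/2 + 35/4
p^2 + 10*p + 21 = (p + 3)*(p + 7)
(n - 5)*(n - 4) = n^2 - 9*n + 20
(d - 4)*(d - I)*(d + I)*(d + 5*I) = d^4 - 4*d^3 + 5*I*d^3 + d^2 - 20*I*d^2 - 4*d + 5*I*d - 20*I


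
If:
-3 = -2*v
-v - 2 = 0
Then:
No Solution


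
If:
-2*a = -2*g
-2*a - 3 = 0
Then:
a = -3/2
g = -3/2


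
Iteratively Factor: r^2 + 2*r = (r)*(r + 2)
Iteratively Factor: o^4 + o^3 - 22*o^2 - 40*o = (o - 5)*(o^3 + 6*o^2 + 8*o) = o*(o - 5)*(o^2 + 6*o + 8) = o*(o - 5)*(o + 4)*(o + 2)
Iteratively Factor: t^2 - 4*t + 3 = (t - 3)*(t - 1)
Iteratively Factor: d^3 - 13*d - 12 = (d + 1)*(d^2 - d - 12) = (d + 1)*(d + 3)*(d - 4)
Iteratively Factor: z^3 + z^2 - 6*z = (z)*(z^2 + z - 6) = z*(z - 2)*(z + 3)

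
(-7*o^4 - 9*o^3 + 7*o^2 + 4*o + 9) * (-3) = 21*o^4 + 27*o^3 - 21*o^2 - 12*o - 27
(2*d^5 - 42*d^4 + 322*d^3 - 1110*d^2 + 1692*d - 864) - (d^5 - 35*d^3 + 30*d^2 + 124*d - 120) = d^5 - 42*d^4 + 357*d^3 - 1140*d^2 + 1568*d - 744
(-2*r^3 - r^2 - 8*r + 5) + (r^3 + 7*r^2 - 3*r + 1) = -r^3 + 6*r^2 - 11*r + 6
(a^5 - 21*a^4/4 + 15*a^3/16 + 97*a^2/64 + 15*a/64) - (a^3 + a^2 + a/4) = a^5 - 21*a^4/4 - a^3/16 + 33*a^2/64 - a/64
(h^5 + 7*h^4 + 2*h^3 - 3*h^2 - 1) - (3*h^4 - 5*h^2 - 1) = h^5 + 4*h^4 + 2*h^3 + 2*h^2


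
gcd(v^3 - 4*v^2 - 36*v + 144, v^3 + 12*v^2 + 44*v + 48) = v + 6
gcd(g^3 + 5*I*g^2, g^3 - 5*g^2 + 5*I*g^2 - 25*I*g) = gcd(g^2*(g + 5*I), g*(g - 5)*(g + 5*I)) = g^2 + 5*I*g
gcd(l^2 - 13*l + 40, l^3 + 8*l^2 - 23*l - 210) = l - 5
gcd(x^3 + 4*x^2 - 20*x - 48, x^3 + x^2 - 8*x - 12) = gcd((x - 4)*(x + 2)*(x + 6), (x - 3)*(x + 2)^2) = x + 2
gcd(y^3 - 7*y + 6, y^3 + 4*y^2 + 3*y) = y + 3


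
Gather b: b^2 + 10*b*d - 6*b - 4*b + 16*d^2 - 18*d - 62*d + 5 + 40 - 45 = b^2 + b*(10*d - 10) + 16*d^2 - 80*d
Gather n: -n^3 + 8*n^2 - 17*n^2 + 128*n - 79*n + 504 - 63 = -n^3 - 9*n^2 + 49*n + 441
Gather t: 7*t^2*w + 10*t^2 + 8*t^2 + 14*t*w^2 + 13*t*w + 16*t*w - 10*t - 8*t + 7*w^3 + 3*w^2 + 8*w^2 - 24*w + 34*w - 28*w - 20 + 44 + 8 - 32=t^2*(7*w + 18) + t*(14*w^2 + 29*w - 18) + 7*w^3 + 11*w^2 - 18*w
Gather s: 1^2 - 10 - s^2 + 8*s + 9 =-s^2 + 8*s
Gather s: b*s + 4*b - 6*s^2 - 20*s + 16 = 4*b - 6*s^2 + s*(b - 20) + 16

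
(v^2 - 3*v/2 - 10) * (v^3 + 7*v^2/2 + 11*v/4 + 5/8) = v^5 + 2*v^4 - 25*v^3/2 - 77*v^2/2 - 455*v/16 - 25/4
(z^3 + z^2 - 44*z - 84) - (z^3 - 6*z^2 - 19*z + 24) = 7*z^2 - 25*z - 108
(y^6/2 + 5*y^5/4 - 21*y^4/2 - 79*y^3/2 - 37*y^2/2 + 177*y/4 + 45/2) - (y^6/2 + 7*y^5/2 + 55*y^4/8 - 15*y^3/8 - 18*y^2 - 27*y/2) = -9*y^5/4 - 139*y^4/8 - 301*y^3/8 - y^2/2 + 231*y/4 + 45/2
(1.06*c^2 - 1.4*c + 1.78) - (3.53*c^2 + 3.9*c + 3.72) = -2.47*c^2 - 5.3*c - 1.94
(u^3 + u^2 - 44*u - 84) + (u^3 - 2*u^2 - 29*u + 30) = 2*u^3 - u^2 - 73*u - 54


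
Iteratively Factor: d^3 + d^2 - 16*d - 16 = (d + 4)*(d^2 - 3*d - 4) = (d + 1)*(d + 4)*(d - 4)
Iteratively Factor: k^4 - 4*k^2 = (k - 2)*(k^3 + 2*k^2) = k*(k - 2)*(k^2 + 2*k) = k^2*(k - 2)*(k + 2)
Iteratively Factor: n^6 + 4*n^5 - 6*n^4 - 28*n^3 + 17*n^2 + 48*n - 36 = (n + 3)*(n^5 + n^4 - 9*n^3 - n^2 + 20*n - 12) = (n + 2)*(n + 3)*(n^4 - n^3 - 7*n^2 + 13*n - 6) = (n - 2)*(n + 2)*(n + 3)*(n^3 + n^2 - 5*n + 3) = (n - 2)*(n - 1)*(n + 2)*(n + 3)*(n^2 + 2*n - 3) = (n - 2)*(n - 1)^2*(n + 2)*(n + 3)*(n + 3)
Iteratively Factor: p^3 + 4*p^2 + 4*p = (p + 2)*(p^2 + 2*p) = p*(p + 2)*(p + 2)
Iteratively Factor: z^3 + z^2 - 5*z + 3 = (z + 3)*(z^2 - 2*z + 1) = (z - 1)*(z + 3)*(z - 1)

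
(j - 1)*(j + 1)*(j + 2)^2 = j^4 + 4*j^3 + 3*j^2 - 4*j - 4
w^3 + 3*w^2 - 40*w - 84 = (w - 6)*(w + 2)*(w + 7)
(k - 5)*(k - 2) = k^2 - 7*k + 10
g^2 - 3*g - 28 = (g - 7)*(g + 4)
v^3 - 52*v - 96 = (v - 8)*(v + 2)*(v + 6)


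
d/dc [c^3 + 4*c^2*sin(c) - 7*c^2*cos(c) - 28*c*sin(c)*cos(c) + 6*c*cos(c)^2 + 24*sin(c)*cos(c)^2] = 7*c^2*sin(c) + 4*c^2*cos(c) + 3*c^2 + 8*c*sin(c) - 6*c*sin(2*c) - 14*c*cos(c) - 28*c*cos(2*c) - 14*sin(2*c) + 6*cos(c) + 3*cos(2*c) + 18*cos(3*c) + 3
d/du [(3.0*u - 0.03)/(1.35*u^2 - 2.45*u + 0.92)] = (-4.05*u^2 + 0.0810000000000004*u + 2.6865)/(1.8225*u^4 - 6.615*u^3 + 8.4865*u^2 - 4.508*u + 0.8464)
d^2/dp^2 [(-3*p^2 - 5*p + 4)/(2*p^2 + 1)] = 2*(-20*p^3 + 66*p^2 + 30*p - 11)/(8*p^6 + 12*p^4 + 6*p^2 + 1)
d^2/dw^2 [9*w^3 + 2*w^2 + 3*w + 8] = 54*w + 4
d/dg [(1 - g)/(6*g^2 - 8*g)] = (3*g^2 - 6*g + 4)/(2*g^2*(9*g^2 - 24*g + 16))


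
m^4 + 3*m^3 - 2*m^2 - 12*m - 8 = (m - 2)*(m + 1)*(m + 2)^2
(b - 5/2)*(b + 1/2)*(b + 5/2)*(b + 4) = b^4 + 9*b^3/2 - 17*b^2/4 - 225*b/8 - 25/2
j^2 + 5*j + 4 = (j + 1)*(j + 4)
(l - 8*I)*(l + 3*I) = l^2 - 5*I*l + 24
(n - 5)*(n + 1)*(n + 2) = n^3 - 2*n^2 - 13*n - 10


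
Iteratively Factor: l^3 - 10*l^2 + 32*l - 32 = (l - 4)*(l^2 - 6*l + 8) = (l - 4)*(l - 2)*(l - 4)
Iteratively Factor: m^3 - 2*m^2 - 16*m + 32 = (m + 4)*(m^2 - 6*m + 8) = (m - 2)*(m + 4)*(m - 4)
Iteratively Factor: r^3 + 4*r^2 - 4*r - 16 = (r + 4)*(r^2 - 4) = (r - 2)*(r + 4)*(r + 2)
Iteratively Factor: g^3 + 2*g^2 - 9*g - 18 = (g + 3)*(g^2 - g - 6) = (g - 3)*(g + 3)*(g + 2)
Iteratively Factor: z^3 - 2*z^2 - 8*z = (z + 2)*(z^2 - 4*z) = z*(z + 2)*(z - 4)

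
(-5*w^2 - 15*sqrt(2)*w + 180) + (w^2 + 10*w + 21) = -4*w^2 - 15*sqrt(2)*w + 10*w + 201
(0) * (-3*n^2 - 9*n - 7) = 0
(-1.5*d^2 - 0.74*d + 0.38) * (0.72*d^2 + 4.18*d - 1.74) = -1.08*d^4 - 6.8028*d^3 - 0.2096*d^2 + 2.876*d - 0.6612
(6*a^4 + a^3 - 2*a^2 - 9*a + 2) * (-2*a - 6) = -12*a^5 - 38*a^4 - 2*a^3 + 30*a^2 + 50*a - 12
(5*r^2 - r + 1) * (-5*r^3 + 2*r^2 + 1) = -25*r^5 + 15*r^4 - 7*r^3 + 7*r^2 - r + 1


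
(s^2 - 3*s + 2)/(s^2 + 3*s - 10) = (s - 1)/(s + 5)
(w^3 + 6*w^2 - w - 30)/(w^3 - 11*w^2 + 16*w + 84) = (w^3 + 6*w^2 - w - 30)/(w^3 - 11*w^2 + 16*w + 84)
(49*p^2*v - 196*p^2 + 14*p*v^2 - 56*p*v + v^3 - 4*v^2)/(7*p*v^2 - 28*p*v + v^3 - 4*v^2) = (7*p + v)/v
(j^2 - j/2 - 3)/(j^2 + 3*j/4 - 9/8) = 4*(j - 2)/(4*j - 3)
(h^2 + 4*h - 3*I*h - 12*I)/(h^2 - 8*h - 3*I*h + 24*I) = (h + 4)/(h - 8)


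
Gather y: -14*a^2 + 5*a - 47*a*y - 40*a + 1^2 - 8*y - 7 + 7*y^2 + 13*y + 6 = -14*a^2 - 35*a + 7*y^2 + y*(5 - 47*a)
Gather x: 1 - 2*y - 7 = -2*y - 6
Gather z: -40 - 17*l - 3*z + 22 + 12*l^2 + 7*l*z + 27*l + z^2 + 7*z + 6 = 12*l^2 + 10*l + z^2 + z*(7*l + 4) - 12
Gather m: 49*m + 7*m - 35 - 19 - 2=56*m - 56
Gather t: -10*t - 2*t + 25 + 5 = 30 - 12*t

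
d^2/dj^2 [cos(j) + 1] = -cos(j)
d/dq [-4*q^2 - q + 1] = -8*q - 1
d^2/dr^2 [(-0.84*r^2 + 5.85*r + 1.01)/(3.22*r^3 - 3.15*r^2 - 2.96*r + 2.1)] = (-17.418912*r^6 + 363.93084*r^5 - 278.39154*r^4 + 158.88285*r^3 - 505.660722*r^2 + 247.71222*r + 96.379132)/(33.386248*r^9 - 97.98138*r^8 + 3.77995799999999*r^7 + 214.204725*r^6 - 131.276544*r^5 - 140.37849*r^4 + 134.148664*r^3 + 13.52358*r^2 - 39.1608*r + 9.261)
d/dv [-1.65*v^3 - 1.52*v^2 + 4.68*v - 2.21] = -4.95*v^2 - 3.04*v + 4.68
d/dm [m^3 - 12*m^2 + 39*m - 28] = 3*m^2 - 24*m + 39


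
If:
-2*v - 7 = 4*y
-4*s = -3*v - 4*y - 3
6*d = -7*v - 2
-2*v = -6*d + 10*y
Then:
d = -233/48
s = -1/32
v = 31/8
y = -59/16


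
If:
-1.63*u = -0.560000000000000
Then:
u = 0.34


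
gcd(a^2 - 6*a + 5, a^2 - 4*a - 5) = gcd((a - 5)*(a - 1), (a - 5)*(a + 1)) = a - 5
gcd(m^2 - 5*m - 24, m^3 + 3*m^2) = m + 3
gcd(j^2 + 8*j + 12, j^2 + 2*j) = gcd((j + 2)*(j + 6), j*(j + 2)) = j + 2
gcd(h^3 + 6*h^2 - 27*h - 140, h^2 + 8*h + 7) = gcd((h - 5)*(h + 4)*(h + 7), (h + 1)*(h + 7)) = h + 7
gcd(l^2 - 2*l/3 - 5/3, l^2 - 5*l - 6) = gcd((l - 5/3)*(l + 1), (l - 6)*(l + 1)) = l + 1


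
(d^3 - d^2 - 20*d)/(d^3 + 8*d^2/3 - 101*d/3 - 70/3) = 3*d*(d + 4)/(3*d^2 + 23*d + 14)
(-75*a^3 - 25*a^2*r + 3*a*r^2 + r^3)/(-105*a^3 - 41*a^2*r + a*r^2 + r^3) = (-5*a + r)/(-7*a + r)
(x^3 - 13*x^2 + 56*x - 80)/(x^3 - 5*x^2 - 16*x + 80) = (x - 4)/(x + 4)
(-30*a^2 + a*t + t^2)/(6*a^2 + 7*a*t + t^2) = (-5*a + t)/(a + t)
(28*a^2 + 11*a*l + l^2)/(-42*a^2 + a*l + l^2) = (-4*a - l)/(6*a - l)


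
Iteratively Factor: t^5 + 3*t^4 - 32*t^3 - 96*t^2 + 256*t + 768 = (t + 3)*(t^4 - 32*t^2 + 256) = (t - 4)*(t + 3)*(t^3 + 4*t^2 - 16*t - 64) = (t - 4)*(t + 3)*(t + 4)*(t^2 - 16) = (t - 4)^2*(t + 3)*(t + 4)*(t + 4)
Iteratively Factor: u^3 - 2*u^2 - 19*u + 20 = (u - 1)*(u^2 - u - 20) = (u - 1)*(u + 4)*(u - 5)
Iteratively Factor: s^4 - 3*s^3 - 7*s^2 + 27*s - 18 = (s - 3)*(s^3 - 7*s + 6) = (s - 3)*(s - 2)*(s^2 + 2*s - 3) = (s - 3)*(s - 2)*(s - 1)*(s + 3)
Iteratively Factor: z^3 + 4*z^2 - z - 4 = (z + 4)*(z^2 - 1) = (z + 1)*(z + 4)*(z - 1)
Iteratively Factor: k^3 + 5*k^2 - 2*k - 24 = (k + 3)*(k^2 + 2*k - 8) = (k - 2)*(k + 3)*(k + 4)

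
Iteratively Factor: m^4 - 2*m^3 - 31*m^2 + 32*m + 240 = (m + 4)*(m^3 - 6*m^2 - 7*m + 60) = (m + 3)*(m + 4)*(m^2 - 9*m + 20) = (m - 4)*(m + 3)*(m + 4)*(m - 5)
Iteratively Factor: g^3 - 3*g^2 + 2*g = (g)*(g^2 - 3*g + 2) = g*(g - 2)*(g - 1)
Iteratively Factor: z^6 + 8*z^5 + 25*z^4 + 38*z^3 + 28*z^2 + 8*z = (z + 1)*(z^5 + 7*z^4 + 18*z^3 + 20*z^2 + 8*z) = (z + 1)^2*(z^4 + 6*z^3 + 12*z^2 + 8*z) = (z + 1)^2*(z + 2)*(z^3 + 4*z^2 + 4*z) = (z + 1)^2*(z + 2)^2*(z^2 + 2*z) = z*(z + 1)^2*(z + 2)^2*(z + 2)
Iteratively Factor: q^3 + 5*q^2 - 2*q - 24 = (q + 4)*(q^2 + q - 6) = (q - 2)*(q + 4)*(q + 3)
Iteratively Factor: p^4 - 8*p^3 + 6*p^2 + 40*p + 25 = (p + 1)*(p^3 - 9*p^2 + 15*p + 25) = (p + 1)^2*(p^2 - 10*p + 25) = (p - 5)*(p + 1)^2*(p - 5)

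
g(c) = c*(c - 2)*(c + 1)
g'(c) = c*(c - 2) + c*(c + 1) + (c - 2)*(c + 1)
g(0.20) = -0.43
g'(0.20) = -2.28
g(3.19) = 15.91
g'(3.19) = 22.15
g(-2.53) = -17.54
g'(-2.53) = 22.26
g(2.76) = 7.89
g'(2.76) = 15.33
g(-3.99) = -71.46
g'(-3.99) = 53.74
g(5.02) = 91.27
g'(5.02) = 63.56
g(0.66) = -1.47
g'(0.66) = -2.01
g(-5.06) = -145.04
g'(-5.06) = 84.93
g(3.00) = 12.00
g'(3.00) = 19.00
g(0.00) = 0.00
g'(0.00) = -2.00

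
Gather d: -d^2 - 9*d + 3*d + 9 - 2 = -d^2 - 6*d + 7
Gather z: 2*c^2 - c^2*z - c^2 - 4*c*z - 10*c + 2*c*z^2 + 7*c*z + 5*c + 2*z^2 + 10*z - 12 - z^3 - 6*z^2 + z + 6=c^2 - 5*c - z^3 + z^2*(2*c - 4) + z*(-c^2 + 3*c + 11) - 6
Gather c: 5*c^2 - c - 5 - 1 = 5*c^2 - c - 6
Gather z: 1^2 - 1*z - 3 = -z - 2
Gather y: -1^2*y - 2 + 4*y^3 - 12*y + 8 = 4*y^3 - 13*y + 6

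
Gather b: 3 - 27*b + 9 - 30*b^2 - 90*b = -30*b^2 - 117*b + 12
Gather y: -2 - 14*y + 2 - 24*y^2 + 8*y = -24*y^2 - 6*y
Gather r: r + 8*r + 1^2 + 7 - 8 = 9*r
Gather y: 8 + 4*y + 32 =4*y + 40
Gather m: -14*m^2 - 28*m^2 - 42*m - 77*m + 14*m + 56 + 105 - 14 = -42*m^2 - 105*m + 147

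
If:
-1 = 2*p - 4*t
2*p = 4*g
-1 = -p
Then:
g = 1/2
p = 1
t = 3/4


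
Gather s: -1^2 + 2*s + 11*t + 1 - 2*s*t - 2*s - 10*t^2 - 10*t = -2*s*t - 10*t^2 + t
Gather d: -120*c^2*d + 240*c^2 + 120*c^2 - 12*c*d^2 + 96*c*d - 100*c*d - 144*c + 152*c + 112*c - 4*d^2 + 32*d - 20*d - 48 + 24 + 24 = 360*c^2 + 120*c + d^2*(-12*c - 4) + d*(-120*c^2 - 4*c + 12)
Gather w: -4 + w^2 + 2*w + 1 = w^2 + 2*w - 3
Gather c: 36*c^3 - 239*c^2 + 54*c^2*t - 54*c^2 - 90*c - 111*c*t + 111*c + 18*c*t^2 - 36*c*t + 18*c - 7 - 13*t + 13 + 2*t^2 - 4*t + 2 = 36*c^3 + c^2*(54*t - 293) + c*(18*t^2 - 147*t + 39) + 2*t^2 - 17*t + 8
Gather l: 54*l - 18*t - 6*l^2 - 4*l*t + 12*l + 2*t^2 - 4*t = -6*l^2 + l*(66 - 4*t) + 2*t^2 - 22*t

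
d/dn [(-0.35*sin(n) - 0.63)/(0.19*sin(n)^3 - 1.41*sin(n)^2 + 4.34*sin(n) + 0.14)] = (0.133*sin(n)^3 - 0.1344*sin(n)^2 - 1.7766*sin(n) + 2.6852)*cos(n)/(0.0361*sin(n)^6 - 0.5358*sin(n)^5 + 3.6373*sin(n)^4 - 12.1856*sin(n)^3 + 18.4408*sin(n)^2 + 1.2152*sin(n) + 0.0196)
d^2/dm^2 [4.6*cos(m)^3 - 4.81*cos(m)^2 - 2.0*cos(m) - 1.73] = -1.45*cos(m) + 9.62*cos(2*m) - 10.35*cos(3*m)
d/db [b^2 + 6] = 2*b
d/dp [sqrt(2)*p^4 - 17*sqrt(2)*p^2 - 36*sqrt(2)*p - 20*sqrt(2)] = sqrt(2)*(4*p^3 - 34*p - 36)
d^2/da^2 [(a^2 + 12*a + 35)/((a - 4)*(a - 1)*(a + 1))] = 2*(a^6 + 36*a^5 + 69*a^4 - 948*a^3 + 1335*a^2 + 576*a + 659)/(a^9 - 12*a^8 + 45*a^7 - 28*a^6 - 141*a^5 + 156*a^4 + 143*a^3 - 180*a^2 - 48*a + 64)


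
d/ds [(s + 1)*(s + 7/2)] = 2*s + 9/2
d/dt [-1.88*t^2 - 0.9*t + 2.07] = -3.76*t - 0.9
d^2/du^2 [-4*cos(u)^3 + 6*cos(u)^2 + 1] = 3*cos(u) - 12*cos(2*u) + 9*cos(3*u)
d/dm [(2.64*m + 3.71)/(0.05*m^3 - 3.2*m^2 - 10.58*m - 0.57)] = (-0.264*m^3 + 7.8915*m^2 + 23.744*m + 37.747)/(0.0025*m^6 - 0.32*m^5 + 9.182*m^4 + 67.655*m^3 + 115.5844*m^2 + 12.0612*m + 0.3249)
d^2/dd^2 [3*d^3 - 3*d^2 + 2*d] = 18*d - 6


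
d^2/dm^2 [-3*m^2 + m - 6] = -6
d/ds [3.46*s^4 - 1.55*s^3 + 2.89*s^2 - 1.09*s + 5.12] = 13.84*s^3 - 4.65*s^2 + 5.78*s - 1.09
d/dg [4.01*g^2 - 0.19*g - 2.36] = 8.02*g - 0.19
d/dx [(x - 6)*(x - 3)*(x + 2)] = x*(3*x - 14)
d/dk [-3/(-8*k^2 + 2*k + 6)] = 3*(1 - 8*k)/(2*(-4*k^2 + k + 3)^2)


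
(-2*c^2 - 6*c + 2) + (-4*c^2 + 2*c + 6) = -6*c^2 - 4*c + 8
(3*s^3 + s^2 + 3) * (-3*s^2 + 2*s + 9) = -9*s^5 + 3*s^4 + 29*s^3 + 6*s + 27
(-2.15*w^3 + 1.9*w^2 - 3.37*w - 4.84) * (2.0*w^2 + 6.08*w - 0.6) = -4.3*w^5 - 9.272*w^4 + 6.102*w^3 - 31.3096*w^2 - 27.4052*w + 2.904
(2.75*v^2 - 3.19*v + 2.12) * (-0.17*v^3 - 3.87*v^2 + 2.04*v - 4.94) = -0.4675*v^5 - 10.1002*v^4 + 17.5949*v^3 - 28.297*v^2 + 20.0834*v - 10.4728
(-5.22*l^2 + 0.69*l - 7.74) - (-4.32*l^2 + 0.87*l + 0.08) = -0.899999999999999*l^2 - 0.18*l - 7.82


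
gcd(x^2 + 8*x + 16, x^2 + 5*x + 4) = x + 4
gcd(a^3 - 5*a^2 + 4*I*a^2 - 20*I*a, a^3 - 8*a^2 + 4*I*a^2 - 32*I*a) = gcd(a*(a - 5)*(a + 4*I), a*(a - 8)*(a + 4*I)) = a^2 + 4*I*a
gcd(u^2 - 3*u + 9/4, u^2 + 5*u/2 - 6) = u - 3/2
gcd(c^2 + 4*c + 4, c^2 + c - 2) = c + 2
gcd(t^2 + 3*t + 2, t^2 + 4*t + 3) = t + 1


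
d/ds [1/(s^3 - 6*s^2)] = 3*(4 - s)/(s^3*(s - 6)^2)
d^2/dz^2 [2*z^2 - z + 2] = 4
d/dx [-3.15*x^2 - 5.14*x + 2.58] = -6.3*x - 5.14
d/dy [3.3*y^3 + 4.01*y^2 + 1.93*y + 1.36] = 9.9*y^2 + 8.02*y + 1.93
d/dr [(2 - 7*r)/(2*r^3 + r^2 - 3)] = (-14*r^3 - 7*r^2 + 2*r*(3*r + 1)*(7*r - 2) + 21)/(2*r^3 + r^2 - 3)^2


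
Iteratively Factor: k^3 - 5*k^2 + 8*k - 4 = (k - 1)*(k^2 - 4*k + 4) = (k - 2)*(k - 1)*(k - 2)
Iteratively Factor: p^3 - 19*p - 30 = (p + 2)*(p^2 - 2*p - 15) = (p + 2)*(p + 3)*(p - 5)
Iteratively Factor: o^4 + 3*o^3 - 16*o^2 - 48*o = (o - 4)*(o^3 + 7*o^2 + 12*o) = (o - 4)*(o + 3)*(o^2 + 4*o) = (o - 4)*(o + 3)*(o + 4)*(o)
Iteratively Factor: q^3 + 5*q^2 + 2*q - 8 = (q - 1)*(q^2 + 6*q + 8) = (q - 1)*(q + 2)*(q + 4)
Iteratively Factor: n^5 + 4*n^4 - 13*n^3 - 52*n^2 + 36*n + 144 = (n - 2)*(n^4 + 6*n^3 - n^2 - 54*n - 72) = (n - 2)*(n + 4)*(n^3 + 2*n^2 - 9*n - 18) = (n - 2)*(n + 3)*(n + 4)*(n^2 - n - 6) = (n - 2)*(n + 2)*(n + 3)*(n + 4)*(n - 3)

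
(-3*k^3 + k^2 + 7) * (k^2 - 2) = -3*k^5 + k^4 + 6*k^3 + 5*k^2 - 14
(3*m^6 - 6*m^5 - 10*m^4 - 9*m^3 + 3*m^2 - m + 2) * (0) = 0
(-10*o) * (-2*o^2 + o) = 20*o^3 - 10*o^2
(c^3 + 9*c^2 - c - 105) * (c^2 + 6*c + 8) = c^5 + 15*c^4 + 61*c^3 - 39*c^2 - 638*c - 840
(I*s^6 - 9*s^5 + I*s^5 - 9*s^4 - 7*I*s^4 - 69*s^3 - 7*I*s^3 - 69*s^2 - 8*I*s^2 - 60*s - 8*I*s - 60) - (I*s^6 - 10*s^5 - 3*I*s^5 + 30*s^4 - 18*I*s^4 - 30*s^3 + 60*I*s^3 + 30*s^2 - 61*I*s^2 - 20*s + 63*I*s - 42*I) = s^5 + 4*I*s^5 - 39*s^4 + 11*I*s^4 - 39*s^3 - 67*I*s^3 - 99*s^2 + 53*I*s^2 - 40*s - 71*I*s - 60 + 42*I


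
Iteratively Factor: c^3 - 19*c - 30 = (c + 2)*(c^2 - 2*c - 15) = (c + 2)*(c + 3)*(c - 5)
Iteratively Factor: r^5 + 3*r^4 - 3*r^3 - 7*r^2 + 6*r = (r - 1)*(r^4 + 4*r^3 + r^2 - 6*r) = (r - 1)*(r + 2)*(r^3 + 2*r^2 - 3*r) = (r - 1)^2*(r + 2)*(r^2 + 3*r) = r*(r - 1)^2*(r + 2)*(r + 3)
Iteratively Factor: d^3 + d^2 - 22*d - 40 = (d + 4)*(d^2 - 3*d - 10) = (d - 5)*(d + 4)*(d + 2)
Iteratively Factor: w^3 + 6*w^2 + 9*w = (w)*(w^2 + 6*w + 9) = w*(w + 3)*(w + 3)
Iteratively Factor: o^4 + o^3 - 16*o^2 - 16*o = (o + 4)*(o^3 - 3*o^2 - 4*o) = (o - 4)*(o + 4)*(o^2 + o) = o*(o - 4)*(o + 4)*(o + 1)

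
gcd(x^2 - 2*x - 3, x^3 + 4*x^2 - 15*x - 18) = x^2 - 2*x - 3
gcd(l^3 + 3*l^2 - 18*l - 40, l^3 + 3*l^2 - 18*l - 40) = l^3 + 3*l^2 - 18*l - 40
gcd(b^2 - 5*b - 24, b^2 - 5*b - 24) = b^2 - 5*b - 24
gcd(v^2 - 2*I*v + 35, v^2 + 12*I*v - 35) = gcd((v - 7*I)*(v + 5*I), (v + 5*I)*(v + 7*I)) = v + 5*I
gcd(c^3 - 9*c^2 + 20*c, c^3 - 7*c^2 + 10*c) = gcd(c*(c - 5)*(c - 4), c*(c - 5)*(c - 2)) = c^2 - 5*c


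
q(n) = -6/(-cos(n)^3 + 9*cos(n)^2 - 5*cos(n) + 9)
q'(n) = -6*(-3*sin(n)*cos(n)^2 + 18*sin(n)*cos(n) - 5*sin(n))/(-cos(n)^3 + 9*cos(n)^2 - 5*cos(n) + 9)^2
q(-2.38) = -0.34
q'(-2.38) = -0.26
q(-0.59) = -0.57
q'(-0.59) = 0.24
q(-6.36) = -0.50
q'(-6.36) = 0.03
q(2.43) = -0.33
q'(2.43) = 0.24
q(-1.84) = -0.55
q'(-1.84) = -0.48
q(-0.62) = -0.58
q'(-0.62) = 0.25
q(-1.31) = -0.72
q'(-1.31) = -0.05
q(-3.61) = -0.28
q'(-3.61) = 0.14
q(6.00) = -0.52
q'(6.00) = 0.12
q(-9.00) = -0.28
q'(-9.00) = -0.12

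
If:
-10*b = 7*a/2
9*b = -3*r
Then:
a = 20*r/21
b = -r/3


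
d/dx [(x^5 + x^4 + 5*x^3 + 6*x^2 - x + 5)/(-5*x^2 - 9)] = (-15*x^6 - 10*x^5 - 70*x^4 - 36*x^3 - 140*x^2 - 58*x + 9)/(25*x^4 + 90*x^2 + 81)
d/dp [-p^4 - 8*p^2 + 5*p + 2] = -4*p^3 - 16*p + 5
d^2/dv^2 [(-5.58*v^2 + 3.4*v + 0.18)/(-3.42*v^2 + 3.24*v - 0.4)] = (44.126208*v^3 - 58.4327519999999*v^2 + 39.874464*v - 10.313856)/(40.001688*v^6 - 113.689008*v^5 + 121.741056*v^4 - 60.606144*v^3 + 14.23872*v^2 - 1.5552*v + 0.064)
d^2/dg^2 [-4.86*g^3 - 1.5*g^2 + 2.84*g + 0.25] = -29.16*g - 3.0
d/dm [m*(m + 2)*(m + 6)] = 3*m^2 + 16*m + 12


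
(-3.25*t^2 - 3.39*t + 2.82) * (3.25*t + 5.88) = -10.5625*t^3 - 30.1275*t^2 - 10.7682*t + 16.5816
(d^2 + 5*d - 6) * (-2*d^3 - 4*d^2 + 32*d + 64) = -2*d^5 - 14*d^4 + 24*d^3 + 248*d^2 + 128*d - 384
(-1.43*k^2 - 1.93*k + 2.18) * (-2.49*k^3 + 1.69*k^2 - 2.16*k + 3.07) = 3.5607*k^5 + 2.389*k^4 - 5.6011*k^3 + 3.4629*k^2 - 10.6339*k + 6.6926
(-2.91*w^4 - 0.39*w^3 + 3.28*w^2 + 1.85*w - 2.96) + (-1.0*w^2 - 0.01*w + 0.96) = -2.91*w^4 - 0.39*w^3 + 2.28*w^2 + 1.84*w - 2.0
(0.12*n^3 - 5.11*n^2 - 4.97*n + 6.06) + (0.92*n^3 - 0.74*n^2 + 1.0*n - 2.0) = 1.04*n^3 - 5.85*n^2 - 3.97*n + 4.06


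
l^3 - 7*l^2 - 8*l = l*(l - 8)*(l + 1)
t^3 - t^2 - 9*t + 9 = (t - 3)*(t - 1)*(t + 3)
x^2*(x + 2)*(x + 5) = x^4 + 7*x^3 + 10*x^2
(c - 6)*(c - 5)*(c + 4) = c^3 - 7*c^2 - 14*c + 120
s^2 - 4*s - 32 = (s - 8)*(s + 4)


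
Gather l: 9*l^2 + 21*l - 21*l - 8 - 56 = 9*l^2 - 64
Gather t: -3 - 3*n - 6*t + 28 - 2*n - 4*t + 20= -5*n - 10*t + 45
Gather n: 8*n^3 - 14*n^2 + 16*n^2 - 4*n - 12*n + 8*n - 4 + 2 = 8*n^3 + 2*n^2 - 8*n - 2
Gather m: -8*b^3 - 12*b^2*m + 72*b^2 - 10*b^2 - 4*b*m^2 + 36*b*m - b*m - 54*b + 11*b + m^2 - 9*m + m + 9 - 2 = -8*b^3 + 62*b^2 - 43*b + m^2*(1 - 4*b) + m*(-12*b^2 + 35*b - 8) + 7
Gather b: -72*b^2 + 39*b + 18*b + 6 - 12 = -72*b^2 + 57*b - 6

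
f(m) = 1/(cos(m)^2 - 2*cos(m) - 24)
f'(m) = (2*sin(m)*cos(m) - 2*sin(m))/(cos(m)^2 - 2*cos(m) - 24)^2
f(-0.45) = -0.04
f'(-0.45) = 0.00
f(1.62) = -0.04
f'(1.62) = -0.00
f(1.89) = -0.04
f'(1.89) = -0.00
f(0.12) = -0.04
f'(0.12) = -0.00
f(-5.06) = -0.04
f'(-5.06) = -0.00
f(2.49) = -0.05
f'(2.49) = -0.00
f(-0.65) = -0.04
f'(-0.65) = 0.00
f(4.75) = -0.04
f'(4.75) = 0.00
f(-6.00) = -0.04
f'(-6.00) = 0.00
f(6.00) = -0.04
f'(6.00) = 0.00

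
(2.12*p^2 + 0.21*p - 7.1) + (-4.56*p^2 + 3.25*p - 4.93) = -2.44*p^2 + 3.46*p - 12.03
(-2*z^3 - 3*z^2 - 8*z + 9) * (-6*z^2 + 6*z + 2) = 12*z^5 + 6*z^4 + 26*z^3 - 108*z^2 + 38*z + 18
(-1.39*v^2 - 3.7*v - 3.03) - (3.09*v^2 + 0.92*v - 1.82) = -4.48*v^2 - 4.62*v - 1.21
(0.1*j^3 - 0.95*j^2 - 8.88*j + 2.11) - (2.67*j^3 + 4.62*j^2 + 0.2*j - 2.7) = -2.57*j^3 - 5.57*j^2 - 9.08*j + 4.81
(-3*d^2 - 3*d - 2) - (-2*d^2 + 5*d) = -d^2 - 8*d - 2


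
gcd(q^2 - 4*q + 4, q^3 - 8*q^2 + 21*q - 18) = q - 2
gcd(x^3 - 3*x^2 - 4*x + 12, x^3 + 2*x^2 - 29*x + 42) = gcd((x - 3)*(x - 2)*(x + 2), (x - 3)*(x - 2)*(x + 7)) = x^2 - 5*x + 6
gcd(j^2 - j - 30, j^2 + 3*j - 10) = j + 5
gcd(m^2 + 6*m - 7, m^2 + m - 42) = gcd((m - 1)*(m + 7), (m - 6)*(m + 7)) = m + 7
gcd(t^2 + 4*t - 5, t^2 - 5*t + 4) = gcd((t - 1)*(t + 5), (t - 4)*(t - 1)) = t - 1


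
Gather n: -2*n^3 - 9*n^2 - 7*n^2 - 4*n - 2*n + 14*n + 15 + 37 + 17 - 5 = -2*n^3 - 16*n^2 + 8*n + 64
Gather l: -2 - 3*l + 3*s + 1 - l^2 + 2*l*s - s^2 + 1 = -l^2 + l*(2*s - 3) - s^2 + 3*s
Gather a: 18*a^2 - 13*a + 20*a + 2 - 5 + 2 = 18*a^2 + 7*a - 1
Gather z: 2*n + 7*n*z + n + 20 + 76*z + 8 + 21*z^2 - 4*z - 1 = 3*n + 21*z^2 + z*(7*n + 72) + 27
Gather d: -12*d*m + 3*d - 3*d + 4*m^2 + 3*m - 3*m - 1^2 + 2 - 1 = -12*d*m + 4*m^2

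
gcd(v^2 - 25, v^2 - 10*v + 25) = v - 5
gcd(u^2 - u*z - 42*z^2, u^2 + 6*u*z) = u + 6*z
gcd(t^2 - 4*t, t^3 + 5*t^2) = t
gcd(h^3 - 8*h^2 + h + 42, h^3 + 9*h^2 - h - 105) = h - 3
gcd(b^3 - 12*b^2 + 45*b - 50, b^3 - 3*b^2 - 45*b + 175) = b^2 - 10*b + 25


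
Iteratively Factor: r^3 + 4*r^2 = (r)*(r^2 + 4*r) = r*(r + 4)*(r)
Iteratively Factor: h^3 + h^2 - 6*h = (h)*(h^2 + h - 6) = h*(h + 3)*(h - 2)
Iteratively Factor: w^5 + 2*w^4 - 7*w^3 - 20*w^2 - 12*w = (w + 1)*(w^4 + w^3 - 8*w^2 - 12*w) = (w + 1)*(w + 2)*(w^3 - w^2 - 6*w) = (w + 1)*(w + 2)^2*(w^2 - 3*w) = w*(w + 1)*(w + 2)^2*(w - 3)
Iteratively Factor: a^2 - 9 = (a + 3)*(a - 3)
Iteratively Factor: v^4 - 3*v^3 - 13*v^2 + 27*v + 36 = (v + 3)*(v^3 - 6*v^2 + 5*v + 12) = (v + 1)*(v + 3)*(v^2 - 7*v + 12) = (v - 3)*(v + 1)*(v + 3)*(v - 4)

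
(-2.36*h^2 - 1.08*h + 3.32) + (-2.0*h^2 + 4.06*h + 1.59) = -4.36*h^2 + 2.98*h + 4.91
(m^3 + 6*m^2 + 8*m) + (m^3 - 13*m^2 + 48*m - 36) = 2*m^3 - 7*m^2 + 56*m - 36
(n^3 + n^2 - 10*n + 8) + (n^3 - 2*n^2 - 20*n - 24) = 2*n^3 - n^2 - 30*n - 16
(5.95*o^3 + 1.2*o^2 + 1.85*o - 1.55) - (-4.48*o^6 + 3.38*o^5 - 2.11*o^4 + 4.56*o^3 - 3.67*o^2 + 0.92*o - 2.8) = 4.48*o^6 - 3.38*o^5 + 2.11*o^4 + 1.39*o^3 + 4.87*o^2 + 0.93*o + 1.25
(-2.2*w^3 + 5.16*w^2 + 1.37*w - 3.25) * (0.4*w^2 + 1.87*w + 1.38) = -0.88*w^5 - 2.05*w^4 + 7.1612*w^3 + 8.3827*w^2 - 4.1869*w - 4.485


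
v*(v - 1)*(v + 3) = v^3 + 2*v^2 - 3*v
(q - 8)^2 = q^2 - 16*q + 64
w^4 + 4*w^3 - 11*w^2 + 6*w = w*(w - 1)^2*(w + 6)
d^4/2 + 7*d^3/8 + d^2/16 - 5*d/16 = d*(d/2 + 1/2)*(d - 1/2)*(d + 5/4)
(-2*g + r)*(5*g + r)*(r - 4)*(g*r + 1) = -10*g^3*r^2 + 40*g^3*r + 3*g^2*r^3 - 12*g^2*r^2 - 10*g^2*r + 40*g^2 + g*r^4 - 4*g*r^3 + 3*g*r^2 - 12*g*r + r^3 - 4*r^2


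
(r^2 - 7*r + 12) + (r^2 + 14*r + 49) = 2*r^2 + 7*r + 61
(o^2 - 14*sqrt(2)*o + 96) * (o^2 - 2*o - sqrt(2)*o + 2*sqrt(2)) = o^4 - 15*sqrt(2)*o^3 - 2*o^3 + 30*sqrt(2)*o^2 + 124*o^2 - 248*o - 96*sqrt(2)*o + 192*sqrt(2)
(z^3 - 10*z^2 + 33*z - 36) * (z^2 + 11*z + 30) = z^5 + z^4 - 47*z^3 + 27*z^2 + 594*z - 1080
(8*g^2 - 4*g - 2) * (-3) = -24*g^2 + 12*g + 6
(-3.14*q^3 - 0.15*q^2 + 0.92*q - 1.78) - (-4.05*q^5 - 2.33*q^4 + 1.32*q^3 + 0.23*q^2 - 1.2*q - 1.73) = 4.05*q^5 + 2.33*q^4 - 4.46*q^3 - 0.38*q^2 + 2.12*q - 0.05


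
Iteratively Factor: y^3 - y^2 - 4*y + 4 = (y + 2)*(y^2 - 3*y + 2) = (y - 1)*(y + 2)*(y - 2)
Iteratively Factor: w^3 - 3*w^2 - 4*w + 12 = (w + 2)*(w^2 - 5*w + 6) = (w - 2)*(w + 2)*(w - 3)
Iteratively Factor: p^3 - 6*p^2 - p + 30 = (p - 3)*(p^2 - 3*p - 10) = (p - 5)*(p - 3)*(p + 2)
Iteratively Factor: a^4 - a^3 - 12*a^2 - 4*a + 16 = (a + 2)*(a^3 - 3*a^2 - 6*a + 8) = (a + 2)^2*(a^2 - 5*a + 4) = (a - 4)*(a + 2)^2*(a - 1)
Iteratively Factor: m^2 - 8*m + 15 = (m - 3)*(m - 5)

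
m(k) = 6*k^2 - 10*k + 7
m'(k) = 12*k - 10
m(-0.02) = 7.20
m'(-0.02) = -10.24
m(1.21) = 3.68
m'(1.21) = 4.52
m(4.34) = 76.61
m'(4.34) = 42.08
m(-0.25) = 9.88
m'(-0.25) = -13.00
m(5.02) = 108.00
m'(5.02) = 50.24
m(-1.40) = 32.76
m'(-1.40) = -26.80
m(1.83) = 8.79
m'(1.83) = 11.96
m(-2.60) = 73.56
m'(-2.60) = -41.20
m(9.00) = 403.00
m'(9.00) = 98.00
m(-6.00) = 283.00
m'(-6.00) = -82.00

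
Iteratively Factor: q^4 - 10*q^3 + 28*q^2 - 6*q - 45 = (q - 5)*(q^3 - 5*q^2 + 3*q + 9) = (q - 5)*(q - 3)*(q^2 - 2*q - 3) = (q - 5)*(q - 3)*(q + 1)*(q - 3)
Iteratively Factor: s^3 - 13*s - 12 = (s + 3)*(s^2 - 3*s - 4) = (s + 1)*(s + 3)*(s - 4)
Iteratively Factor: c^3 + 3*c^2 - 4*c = (c - 1)*(c^2 + 4*c) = c*(c - 1)*(c + 4)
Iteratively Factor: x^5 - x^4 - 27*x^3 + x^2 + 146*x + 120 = (x - 5)*(x^4 + 4*x^3 - 7*x^2 - 34*x - 24) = (x - 5)*(x + 1)*(x^3 + 3*x^2 - 10*x - 24) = (x - 5)*(x + 1)*(x + 2)*(x^2 + x - 12) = (x - 5)*(x - 3)*(x + 1)*(x + 2)*(x + 4)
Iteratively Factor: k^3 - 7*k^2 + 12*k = (k)*(k^2 - 7*k + 12) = k*(k - 3)*(k - 4)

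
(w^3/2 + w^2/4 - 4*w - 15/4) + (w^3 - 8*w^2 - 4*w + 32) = 3*w^3/2 - 31*w^2/4 - 8*w + 113/4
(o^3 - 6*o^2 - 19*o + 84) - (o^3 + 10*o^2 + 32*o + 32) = -16*o^2 - 51*o + 52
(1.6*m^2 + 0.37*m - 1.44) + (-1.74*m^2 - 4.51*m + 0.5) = -0.14*m^2 - 4.14*m - 0.94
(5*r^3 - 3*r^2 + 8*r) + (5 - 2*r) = 5*r^3 - 3*r^2 + 6*r + 5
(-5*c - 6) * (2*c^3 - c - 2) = -10*c^4 - 12*c^3 + 5*c^2 + 16*c + 12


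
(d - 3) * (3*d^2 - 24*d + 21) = 3*d^3 - 33*d^2 + 93*d - 63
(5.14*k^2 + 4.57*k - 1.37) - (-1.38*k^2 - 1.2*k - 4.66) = 6.52*k^2 + 5.77*k + 3.29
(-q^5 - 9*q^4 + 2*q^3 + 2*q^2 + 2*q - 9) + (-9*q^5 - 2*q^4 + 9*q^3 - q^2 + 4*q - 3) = -10*q^5 - 11*q^4 + 11*q^3 + q^2 + 6*q - 12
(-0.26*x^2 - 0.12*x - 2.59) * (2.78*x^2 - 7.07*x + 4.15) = -0.7228*x^4 + 1.5046*x^3 - 7.4308*x^2 + 17.8133*x - 10.7485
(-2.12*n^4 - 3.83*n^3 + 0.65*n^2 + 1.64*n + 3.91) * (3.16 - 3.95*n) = 8.374*n^5 + 8.4293*n^4 - 14.6703*n^3 - 4.424*n^2 - 10.2621*n + 12.3556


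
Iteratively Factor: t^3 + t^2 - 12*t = (t + 4)*(t^2 - 3*t) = t*(t + 4)*(t - 3)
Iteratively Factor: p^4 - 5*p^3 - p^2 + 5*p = (p)*(p^3 - 5*p^2 - p + 5) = p*(p + 1)*(p^2 - 6*p + 5) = p*(p - 5)*(p + 1)*(p - 1)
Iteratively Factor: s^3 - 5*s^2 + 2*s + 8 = (s - 2)*(s^2 - 3*s - 4) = (s - 2)*(s + 1)*(s - 4)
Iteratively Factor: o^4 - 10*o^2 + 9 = (o - 3)*(o^3 + 3*o^2 - o - 3) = (o - 3)*(o + 1)*(o^2 + 2*o - 3) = (o - 3)*(o - 1)*(o + 1)*(o + 3)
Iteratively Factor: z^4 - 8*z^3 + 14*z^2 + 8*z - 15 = (z + 1)*(z^3 - 9*z^2 + 23*z - 15) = (z - 5)*(z + 1)*(z^2 - 4*z + 3) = (z - 5)*(z - 3)*(z + 1)*(z - 1)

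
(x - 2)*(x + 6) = x^2 + 4*x - 12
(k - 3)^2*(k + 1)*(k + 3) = k^4 - 2*k^3 - 12*k^2 + 18*k + 27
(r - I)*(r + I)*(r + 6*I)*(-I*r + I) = -I*r^4 + 6*r^3 + I*r^3 - 6*r^2 - I*r^2 + 6*r + I*r - 6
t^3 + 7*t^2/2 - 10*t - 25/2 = (t - 5/2)*(t + 1)*(t + 5)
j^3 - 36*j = j*(j - 6)*(j + 6)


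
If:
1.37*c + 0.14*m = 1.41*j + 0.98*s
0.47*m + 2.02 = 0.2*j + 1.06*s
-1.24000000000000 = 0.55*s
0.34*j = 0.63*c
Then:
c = 0.79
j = 1.47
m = -8.76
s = -2.25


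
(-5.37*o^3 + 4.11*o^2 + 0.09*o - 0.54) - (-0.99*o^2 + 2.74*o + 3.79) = -5.37*o^3 + 5.1*o^2 - 2.65*o - 4.33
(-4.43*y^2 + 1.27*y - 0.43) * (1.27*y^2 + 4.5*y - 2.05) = -5.6261*y^4 - 18.3221*y^3 + 14.2504*y^2 - 4.5385*y + 0.8815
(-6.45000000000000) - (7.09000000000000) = -13.5400000000000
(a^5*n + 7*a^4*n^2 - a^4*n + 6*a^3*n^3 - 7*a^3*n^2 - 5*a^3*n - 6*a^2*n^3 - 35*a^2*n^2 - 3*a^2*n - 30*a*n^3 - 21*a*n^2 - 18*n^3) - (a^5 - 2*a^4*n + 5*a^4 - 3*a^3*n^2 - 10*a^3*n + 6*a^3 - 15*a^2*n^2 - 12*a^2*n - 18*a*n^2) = a^5*n - a^5 + 7*a^4*n^2 + a^4*n - 5*a^4 + 6*a^3*n^3 - 4*a^3*n^2 + 5*a^3*n - 6*a^3 - 6*a^2*n^3 - 20*a^2*n^2 + 9*a^2*n - 30*a*n^3 - 3*a*n^2 - 18*n^3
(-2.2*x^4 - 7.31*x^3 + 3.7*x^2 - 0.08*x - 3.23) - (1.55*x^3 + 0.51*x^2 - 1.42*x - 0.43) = -2.2*x^4 - 8.86*x^3 + 3.19*x^2 + 1.34*x - 2.8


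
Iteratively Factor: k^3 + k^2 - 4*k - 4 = (k + 1)*(k^2 - 4) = (k - 2)*(k + 1)*(k + 2)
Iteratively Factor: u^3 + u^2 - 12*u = (u - 3)*(u^2 + 4*u) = (u - 3)*(u + 4)*(u)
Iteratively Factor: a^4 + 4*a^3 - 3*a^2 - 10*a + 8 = (a + 4)*(a^3 - 3*a + 2) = (a - 1)*(a + 4)*(a^2 + a - 2) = (a - 1)^2*(a + 4)*(a + 2)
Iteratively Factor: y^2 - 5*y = (y)*(y - 5)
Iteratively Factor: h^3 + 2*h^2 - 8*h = (h - 2)*(h^2 + 4*h) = (h - 2)*(h + 4)*(h)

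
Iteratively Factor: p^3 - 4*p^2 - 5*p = (p + 1)*(p^2 - 5*p) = p*(p + 1)*(p - 5)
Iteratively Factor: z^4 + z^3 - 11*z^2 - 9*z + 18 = (z + 3)*(z^3 - 2*z^2 - 5*z + 6) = (z + 2)*(z + 3)*(z^2 - 4*z + 3) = (z - 3)*(z + 2)*(z + 3)*(z - 1)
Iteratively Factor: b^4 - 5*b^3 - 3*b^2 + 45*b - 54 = (b - 3)*(b^3 - 2*b^2 - 9*b + 18) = (b - 3)^2*(b^2 + b - 6) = (b - 3)^2*(b - 2)*(b + 3)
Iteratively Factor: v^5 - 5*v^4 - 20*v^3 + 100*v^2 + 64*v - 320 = (v - 2)*(v^4 - 3*v^3 - 26*v^2 + 48*v + 160) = (v - 2)*(v + 4)*(v^3 - 7*v^2 + 2*v + 40) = (v - 2)*(v + 2)*(v + 4)*(v^2 - 9*v + 20) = (v - 5)*(v - 2)*(v + 2)*(v + 4)*(v - 4)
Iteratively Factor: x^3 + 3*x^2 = (x)*(x^2 + 3*x) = x*(x + 3)*(x)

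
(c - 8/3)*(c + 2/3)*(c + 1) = c^3 - c^2 - 34*c/9 - 16/9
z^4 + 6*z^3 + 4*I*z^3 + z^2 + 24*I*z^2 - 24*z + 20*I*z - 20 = (z + 1)*(z + 5)*(z + 2*I)^2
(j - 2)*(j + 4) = j^2 + 2*j - 8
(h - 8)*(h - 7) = h^2 - 15*h + 56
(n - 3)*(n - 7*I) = n^2 - 3*n - 7*I*n + 21*I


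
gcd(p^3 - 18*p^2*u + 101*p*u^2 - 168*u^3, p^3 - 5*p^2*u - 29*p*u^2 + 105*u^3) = p^2 - 10*p*u + 21*u^2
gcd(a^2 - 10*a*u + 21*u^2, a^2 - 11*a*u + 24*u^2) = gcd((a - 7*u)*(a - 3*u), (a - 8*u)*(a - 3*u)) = -a + 3*u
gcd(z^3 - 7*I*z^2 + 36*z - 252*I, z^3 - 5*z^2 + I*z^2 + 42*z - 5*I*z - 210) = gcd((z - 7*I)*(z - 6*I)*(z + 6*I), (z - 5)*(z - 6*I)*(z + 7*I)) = z - 6*I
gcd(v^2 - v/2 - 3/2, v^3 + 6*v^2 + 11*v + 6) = v + 1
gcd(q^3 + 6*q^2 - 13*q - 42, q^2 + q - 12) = q - 3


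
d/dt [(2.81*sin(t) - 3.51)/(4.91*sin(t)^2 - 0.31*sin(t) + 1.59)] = (-13.7971*sin(t)^2 + 34.4682*sin(t) + 3.3798)*cos(t)/(24.1081*sin(t)^4 - 3.0442*sin(t)^3 + 15.7099*sin(t)^2 - 0.9858*sin(t) + 2.5281)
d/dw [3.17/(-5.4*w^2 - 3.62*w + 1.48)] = (34.236*w + 11.4754)/(5.4*w^2 + 3.62*w - 1.48)^2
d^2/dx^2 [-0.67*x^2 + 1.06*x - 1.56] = -1.34000000000000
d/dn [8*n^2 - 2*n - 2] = 16*n - 2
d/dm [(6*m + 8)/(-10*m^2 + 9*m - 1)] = 2*(30*m^2 + 80*m - 39)/(100*m^4 - 180*m^3 + 101*m^2 - 18*m + 1)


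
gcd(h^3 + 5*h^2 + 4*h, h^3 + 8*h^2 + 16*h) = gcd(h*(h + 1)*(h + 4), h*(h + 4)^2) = h^2 + 4*h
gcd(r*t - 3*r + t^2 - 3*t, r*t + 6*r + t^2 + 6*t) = r + t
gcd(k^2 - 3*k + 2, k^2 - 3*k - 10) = 1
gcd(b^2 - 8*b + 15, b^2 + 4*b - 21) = b - 3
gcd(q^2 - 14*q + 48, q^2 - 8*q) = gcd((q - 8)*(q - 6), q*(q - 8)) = q - 8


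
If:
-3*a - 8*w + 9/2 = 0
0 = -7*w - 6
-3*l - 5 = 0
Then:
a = 53/14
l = -5/3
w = -6/7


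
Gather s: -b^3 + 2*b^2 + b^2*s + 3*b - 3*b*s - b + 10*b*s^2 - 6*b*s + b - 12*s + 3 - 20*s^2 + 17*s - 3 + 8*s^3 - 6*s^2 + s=-b^3 + 2*b^2 + 3*b + 8*s^3 + s^2*(10*b - 26) + s*(b^2 - 9*b + 6)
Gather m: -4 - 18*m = -18*m - 4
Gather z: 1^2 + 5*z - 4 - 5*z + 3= 0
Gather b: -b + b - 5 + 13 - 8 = 0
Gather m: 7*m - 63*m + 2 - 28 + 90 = 64 - 56*m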